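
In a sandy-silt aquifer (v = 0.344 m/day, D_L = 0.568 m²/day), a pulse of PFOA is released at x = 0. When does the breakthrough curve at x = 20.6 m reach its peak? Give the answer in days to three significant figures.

For the 1D instantaneous-source solution, setting ∂C/∂t = 0 at fixed x gives v²t² + 2Dt − x² = 0, so t = (√(D² + v²x²) − D)/v².
√(D² + v²x²) = √(0.568² + 0.344² × 20.6²) = 7.109; v² = 0.118336.
t = (7.109 − 0.568)/0.118336 = 55.3 days (vs. the pure-advection estimate x/v = 59.9 d).

55.3 days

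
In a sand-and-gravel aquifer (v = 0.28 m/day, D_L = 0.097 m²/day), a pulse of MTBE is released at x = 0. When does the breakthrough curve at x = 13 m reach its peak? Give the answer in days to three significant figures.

45.2 days

For the 1D instantaneous-source solution, setting ∂C/∂t = 0 at fixed x gives v²t² + 2Dt − x² = 0, so t = (√(D² + v²x²) − D)/v².
√(D² + v²x²) = √(0.097² + 0.28² × 13²) = 3.641; v² = 0.0784.
t = (3.641 − 0.097)/0.0784 = 45.2 days (vs. the pure-advection estimate x/v = 46.4 d).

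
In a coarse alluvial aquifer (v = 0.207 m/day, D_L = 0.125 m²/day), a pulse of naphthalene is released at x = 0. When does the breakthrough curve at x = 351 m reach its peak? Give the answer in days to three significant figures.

1690 days

For the 1D instantaneous-source solution, setting ∂C/∂t = 0 at fixed x gives v²t² + 2Dt − x² = 0, so t = (√(D² + v²x²) − D)/v².
√(D² + v²x²) = √(0.125² + 0.207² × 351²) = 72.66; v² = 0.042849.
t = (72.66 − 0.125)/0.042849 = 1690 days (vs. the pure-advection estimate x/v = 1700 d).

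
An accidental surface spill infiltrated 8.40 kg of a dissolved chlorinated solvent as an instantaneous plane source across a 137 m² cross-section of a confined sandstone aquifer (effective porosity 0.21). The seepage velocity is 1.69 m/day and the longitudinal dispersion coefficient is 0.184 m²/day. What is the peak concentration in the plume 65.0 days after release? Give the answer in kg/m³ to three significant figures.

The peak of an instantaneous 1D plume sits at x = vt; there the Gaussian factor is 1 and C_max = M/(n_e·A·√(4πDt)), where n_e·A is the pore area the mass is dissolved in.
√(4πDt) = √(4π × 0.184 × 65.0) = 12.26 m, so C_max = 8.40/(0.21 × 137 × 12.26) = 0.0238 kg/m³.

0.0238 kg/m³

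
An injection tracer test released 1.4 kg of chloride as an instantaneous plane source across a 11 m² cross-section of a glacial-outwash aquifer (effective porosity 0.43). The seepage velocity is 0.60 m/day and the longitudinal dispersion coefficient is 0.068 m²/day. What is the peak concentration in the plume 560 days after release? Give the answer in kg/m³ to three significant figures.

The peak of an instantaneous 1D plume sits at x = vt; there the Gaussian factor is 1 and C_max = M/(n_e·A·√(4πDt)), where n_e·A is the pore area the mass is dissolved in.
√(4πDt) = √(4π × 0.068 × 560) = 21.88 m, so C_max = 1.4/(0.43 × 11 × 21.88) = 0.0135 kg/m³.

0.0135 kg/m³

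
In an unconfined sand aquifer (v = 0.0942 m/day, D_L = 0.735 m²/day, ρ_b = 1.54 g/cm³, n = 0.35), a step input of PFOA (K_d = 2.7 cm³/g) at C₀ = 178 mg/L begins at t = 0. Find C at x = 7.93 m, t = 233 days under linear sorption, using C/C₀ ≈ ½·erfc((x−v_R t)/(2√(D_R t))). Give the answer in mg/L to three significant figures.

Retardation factor R = 1 + ρ_b·K_d/n = 1 + 1.54 × 2.7/0.35 = 12.88.
Sorption retards both mechanisms: v_R = v/R = 0.007314 m/day, D_R = D/R = 0.05707 m²/day.
v_R·t = 0.007314 × 233 = 1.704162 m; 2√(D_R t) = 7.293 m; argument = (7.93 − 1.704162)/7.293 = 0.8537.
C = C₀ × ½·erfc(0.8537) = 178 × 0.1137 = 20.2 mg/L.

20.2 mg/L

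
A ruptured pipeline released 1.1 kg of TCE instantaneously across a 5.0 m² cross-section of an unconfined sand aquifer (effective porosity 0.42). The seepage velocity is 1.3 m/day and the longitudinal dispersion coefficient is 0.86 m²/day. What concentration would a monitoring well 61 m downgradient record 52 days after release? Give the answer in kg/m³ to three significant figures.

For an instantaneous plane source, C(x,t) = M/(n_e·A·√(4πDt)) · exp(−(x−vt)²/(4Dt)), with n_e·A the pore (flow) area.
Plume center vt = 1.3 × 52 = 67.6 m, so the well at 61 m is 6.6 m upgradient of the peak.
√(4πDt) = 23.71 m, giving peak height M/(n_e·A·√(4πDt)) = 1.1/(0.42 × 5.0 × 23.71) = 0.02209 kg/m³.
(x−vt)²/(4Dt) = (-6.6)²/(4 × 0.86 × 52) = 0.2435; exp(−0.2435) = 0.7839.
C = 0.02209 × 0.7839 = 0.0173 kg/m³.

0.0173 kg/m³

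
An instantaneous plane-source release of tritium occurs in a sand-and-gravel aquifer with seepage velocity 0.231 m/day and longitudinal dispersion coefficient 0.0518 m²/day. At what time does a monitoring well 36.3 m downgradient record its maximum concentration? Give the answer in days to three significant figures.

For the 1D instantaneous-source solution, setting ∂C/∂t = 0 at fixed x gives v²t² + 2Dt − x² = 0, so t = (√(D² + v²x²) − D)/v².
√(D² + v²x²) = √(0.0518² + 0.231² × 36.3²) = 8.385; v² = 0.053361.
t = (8.385 − 0.0518)/0.053361 = 156 days (vs. the pure-advection estimate x/v = 157 d).

156 days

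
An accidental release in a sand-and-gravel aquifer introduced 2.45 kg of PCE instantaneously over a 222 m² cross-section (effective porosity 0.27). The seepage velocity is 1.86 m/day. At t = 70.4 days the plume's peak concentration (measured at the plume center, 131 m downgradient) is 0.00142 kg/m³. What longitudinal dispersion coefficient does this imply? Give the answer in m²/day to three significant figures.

0.937 m²/day

At the plume center C_max = M/(n_e·A·√(4πDt)), so D = M²/(4πt·(n_e·A·C_max)²).
n_e·A·C_max = 0.27 × 222 × 0.00142 = 0.08511 kg/m.
D = 2.45²/(4π × 70.4 × 0.08511²) = 0.937 m²/day.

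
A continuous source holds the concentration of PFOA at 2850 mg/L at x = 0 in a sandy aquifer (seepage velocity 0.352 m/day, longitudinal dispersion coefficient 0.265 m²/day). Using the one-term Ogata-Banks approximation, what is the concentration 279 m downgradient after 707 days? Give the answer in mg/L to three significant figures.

For a continuous step input, C/C₀ ≈ ½·erfc((x−vt)/(2√(Dt))).
vt = 0.352 × 707 = 248.864 m and 2√(Dt) = 2√(0.265 × 707) = 27.38 m.
Argument (x−vt)/(2√(Dt)) = (279 − 248.864)/27.38 = 1.101; ½·erfc(1.101) = 0.05973.
C = 2850 × 0.05973 = 170 mg/L.

170 mg/L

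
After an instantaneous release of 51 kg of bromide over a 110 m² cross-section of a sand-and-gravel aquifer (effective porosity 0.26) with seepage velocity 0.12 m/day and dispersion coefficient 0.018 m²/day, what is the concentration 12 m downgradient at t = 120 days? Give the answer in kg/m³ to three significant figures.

0.176 kg/m³

For an instantaneous plane source, C(x,t) = M/(n_e·A·√(4πDt)) · exp(−(x−vt)²/(4Dt)), with n_e·A the pore (flow) area.
Plume center vt = 0.12 × 120 = 14.4 m, so the well at 12 m is 2.4 m upgradient of the peak.
√(4πDt) = 5.210 m, giving peak height M/(n_e·A·√(4πDt)) = 51/(0.26 × 110 × 5.210) = 0.3423 kg/m³.
(x−vt)²/(4Dt) = (-2.4)²/(4 × 0.018 × 120) = 0.6667; exp(−0.6667) = 0.5134.
C = 0.3423 × 0.5134 = 0.176 kg/m³.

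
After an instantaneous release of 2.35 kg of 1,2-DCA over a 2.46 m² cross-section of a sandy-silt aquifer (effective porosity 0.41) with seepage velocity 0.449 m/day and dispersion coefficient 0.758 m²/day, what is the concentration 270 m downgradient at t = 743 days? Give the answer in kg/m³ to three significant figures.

For an instantaneous plane source, C(x,t) = M/(n_e·A·√(4πDt)) · exp(−(x−vt)²/(4Dt)), with n_e·A the pore (flow) area.
Plume center vt = 0.449 × 743 = 333.607 m, so the well at 270 m is 63.607 m upgradient of the peak.
√(4πDt) = 84.13 m, giving peak height M/(n_e·A·√(4πDt)) = 2.35/(0.41 × 2.46 × 84.13) = 0.02769 kg/m³.
(x−vt)²/(4Dt) = (-63.607)²/(4 × 0.758 × 743) = 1.796; exp(−1.796) = 0.1660.
C = 0.02769 × 0.1660 = 0.00460 kg/m³.

0.00460 kg/m³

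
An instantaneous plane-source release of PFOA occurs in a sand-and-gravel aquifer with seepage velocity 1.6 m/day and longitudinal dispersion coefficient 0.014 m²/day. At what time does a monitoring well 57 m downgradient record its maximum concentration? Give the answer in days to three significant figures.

For the 1D instantaneous-source solution, setting ∂C/∂t = 0 at fixed x gives v²t² + 2Dt − x² = 0, so t = (√(D² + v²x²) − D)/v².
√(D² + v²x²) = √(0.014² + 1.6² × 57²) = 91.20; v² = 2.56.
t = (91.20 − 0.014)/2.56 = 35.6 days (vs. the pure-advection estimate x/v = 35.6 d).

35.6 days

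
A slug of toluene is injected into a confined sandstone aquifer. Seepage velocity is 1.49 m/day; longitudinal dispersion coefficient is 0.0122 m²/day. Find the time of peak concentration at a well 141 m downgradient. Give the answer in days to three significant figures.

For the 1D instantaneous-source solution, setting ∂C/∂t = 0 at fixed x gives v²t² + 2Dt − x² = 0, so t = (√(D² + v²x²) − D)/v².
√(D² + v²x²) = √(0.0122² + 1.49² × 141²) = 210.1; v² = 2.2201.
t = (210.1 − 0.0122)/2.2201 = 94.6 days (vs. the pure-advection estimate x/v = 94.6 d).

94.6 days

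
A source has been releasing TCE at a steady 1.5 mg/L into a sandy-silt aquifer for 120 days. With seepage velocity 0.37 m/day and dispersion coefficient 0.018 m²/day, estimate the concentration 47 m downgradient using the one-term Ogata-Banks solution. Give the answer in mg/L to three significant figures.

0.158 mg/L

For a continuous step input, C/C₀ ≈ ½·erfc((x−vt)/(2√(Dt))).
vt = 0.37 × 120 = 44.4 m and 2√(Dt) = 2√(0.018 × 120) = 2.939 m.
Argument (x−vt)/(2√(Dt)) = (47 − 44.4)/2.939 = 0.8847; ½·erfc(0.8847) = 0.1054.
C = 1.5 × 0.1054 = 0.158 mg/L.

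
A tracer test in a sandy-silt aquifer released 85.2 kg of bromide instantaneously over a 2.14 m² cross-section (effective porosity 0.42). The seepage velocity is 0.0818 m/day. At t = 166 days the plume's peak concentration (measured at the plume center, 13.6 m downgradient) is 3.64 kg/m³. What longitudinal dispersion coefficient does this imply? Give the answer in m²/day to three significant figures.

At the plume center C_max = M/(n_e·A·√(4πDt)), so D = M²/(4πt·(n_e·A·C_max)²).
n_e·A·C_max = 0.42 × 2.14 × 3.64 = 3.272 kg/m.
D = 85.2²/(4π × 166 × 3.272²) = 0.325 m²/day.

0.325 m²/day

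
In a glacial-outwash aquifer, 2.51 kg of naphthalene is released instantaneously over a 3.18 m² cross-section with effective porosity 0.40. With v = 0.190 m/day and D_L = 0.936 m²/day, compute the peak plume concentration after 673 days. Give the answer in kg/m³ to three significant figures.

0.0222 kg/m³

The peak of an instantaneous 1D plume sits at x = vt; there the Gaussian factor is 1 and C_max = M/(n_e·A·√(4πDt)), where n_e·A is the pore area the mass is dissolved in.
√(4πDt) = √(4π × 0.936 × 673) = 88.97 m, so C_max = 2.51/(0.40 × 3.18 × 88.97) = 0.0222 kg/m³.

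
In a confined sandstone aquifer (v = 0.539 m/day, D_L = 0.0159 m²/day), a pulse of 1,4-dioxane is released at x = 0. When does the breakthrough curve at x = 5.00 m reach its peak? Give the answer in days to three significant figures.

For the 1D instantaneous-source solution, setting ∂C/∂t = 0 at fixed x gives v²t² + 2Dt − x² = 0, so t = (√(D² + v²x²) − D)/v².
√(D² + v²x²) = √(0.0159² + 0.539² × 5.00²) = 2.695; v² = 0.290521.
t = (2.695 − 0.0159)/0.290521 = 9.22 days (vs. the pure-advection estimate x/v = 9.28 d).

9.22 days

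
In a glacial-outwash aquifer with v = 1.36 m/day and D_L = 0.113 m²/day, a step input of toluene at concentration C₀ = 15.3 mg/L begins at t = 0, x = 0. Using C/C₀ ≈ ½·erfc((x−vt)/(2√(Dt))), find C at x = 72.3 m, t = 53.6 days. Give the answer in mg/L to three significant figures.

8.69 mg/L

For a continuous step input, C/C₀ ≈ ½·erfc((x−vt)/(2√(Dt))).
vt = 1.36 × 53.6 = 72.896 m and 2√(Dt) = 2√(0.113 × 53.6) = 4.922 m.
Argument (x−vt)/(2√(Dt)) = (72.3 − 72.896)/4.922 = -0.1211; ½·erfc(-0.1211) = 0.5680.
C = 15.3 × 0.5680 = 8.69 mg/L.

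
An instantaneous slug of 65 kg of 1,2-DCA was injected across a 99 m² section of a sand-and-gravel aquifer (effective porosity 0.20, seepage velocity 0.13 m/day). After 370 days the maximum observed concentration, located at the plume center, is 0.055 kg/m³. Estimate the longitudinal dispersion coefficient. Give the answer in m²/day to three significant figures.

0.766 m²/day

At the plume center C_max = M/(n_e·A·√(4πDt)), so D = M²/(4πt·(n_e·A·C_max)²).
n_e·A·C_max = 0.20 × 99 × 0.055 = 1.089 kg/m.
D = 65²/(4π × 370 × 1.089²) = 0.766 m²/day.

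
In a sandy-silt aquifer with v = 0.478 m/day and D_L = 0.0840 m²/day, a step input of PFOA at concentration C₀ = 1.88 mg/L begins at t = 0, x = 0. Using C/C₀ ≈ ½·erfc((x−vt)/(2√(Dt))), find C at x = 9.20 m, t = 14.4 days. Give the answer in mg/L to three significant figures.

For a continuous step input, C/C₀ ≈ ½·erfc((x−vt)/(2√(Dt))).
vt = 0.478 × 14.4 = 6.8832 m and 2√(Dt) = 2√(0.0840 × 14.4) = 2.200 m.
Argument (x−vt)/(2√(Dt)) = (9.20 − 6.8832)/2.200 = 1.053; ½·erfc(1.053) = 0.06822.
C = 1.88 × 0.06822 = 0.128 mg/L.

0.128 mg/L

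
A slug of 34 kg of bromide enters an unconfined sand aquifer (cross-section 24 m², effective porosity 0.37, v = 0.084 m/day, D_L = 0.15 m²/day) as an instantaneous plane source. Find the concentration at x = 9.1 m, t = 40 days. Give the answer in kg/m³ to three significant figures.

For an instantaneous plane source, C(x,t) = M/(n_e·A·√(4πDt)) · exp(−(x−vt)²/(4Dt)), with n_e·A the pore (flow) area.
Plume center vt = 0.084 × 40 = 3.36 m, so the well at 9.1 m is 5.74 m downgradient of the peak.
√(4πDt) = 8.683 m, giving peak height M/(n_e·A·√(4πDt)) = 34/(0.37 × 24 × 8.683) = 0.4410 kg/m³.
(x−vt)²/(4Dt) = (5.74)²/(4 × 0.15 × 40) = 1.373; exp(−1.373) = 0.2533.
C = 0.4410 × 0.2533 = 0.112 kg/m³.

0.112 kg/m³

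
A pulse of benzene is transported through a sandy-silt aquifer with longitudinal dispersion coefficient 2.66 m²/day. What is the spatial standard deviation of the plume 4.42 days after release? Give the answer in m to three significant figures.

4.85 m

Dispersive spreading gives a Gaussian with σ² = 2Dt; advection only shifts the center.
σ = √(2 × 2.66 × 4.42) = 4.85 m.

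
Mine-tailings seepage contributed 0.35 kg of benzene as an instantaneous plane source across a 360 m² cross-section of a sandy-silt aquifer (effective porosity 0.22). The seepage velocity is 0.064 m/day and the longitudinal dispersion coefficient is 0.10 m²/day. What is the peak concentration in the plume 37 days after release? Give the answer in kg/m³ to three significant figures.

The peak of an instantaneous 1D plume sits at x = vt; there the Gaussian factor is 1 and C_max = M/(n_e·A·√(4πDt)), where n_e·A is the pore area the mass is dissolved in.
√(4πDt) = √(4π × 0.10 × 37) = 6.819 m, so C_max = 0.35/(0.22 × 360 × 6.819) = 0.000648 kg/m³.

0.000648 kg/m³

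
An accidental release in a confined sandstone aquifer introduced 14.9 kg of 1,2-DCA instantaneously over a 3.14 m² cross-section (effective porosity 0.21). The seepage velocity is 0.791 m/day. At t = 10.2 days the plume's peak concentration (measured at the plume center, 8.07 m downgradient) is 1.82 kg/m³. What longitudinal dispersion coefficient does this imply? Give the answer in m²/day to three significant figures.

1.20 m²/day

At the plume center C_max = M/(n_e·A·√(4πDt)), so D = M²/(4πt·(n_e·A·C_max)²).
n_e·A·C_max = 0.21 × 3.14 × 1.82 = 1.200 kg/m.
D = 14.9²/(4π × 10.2 × 1.200²) = 1.20 m²/day.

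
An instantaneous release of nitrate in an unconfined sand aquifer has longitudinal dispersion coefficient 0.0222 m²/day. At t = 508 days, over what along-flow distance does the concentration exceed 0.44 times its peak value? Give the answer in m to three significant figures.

12.2 m

The plume is Gaussian with σ = √(2Dt) = √(2 × 0.0222 × 508) = 4.749 m.
C/C_peak = exp(−Δx²/(2σ²)) = 0.44 ⇒ Δx = σ·√(−2 ln 0.44) = 4.749 × 1.281 = 6.083 m.
Width = 2Δx = 12.2 m.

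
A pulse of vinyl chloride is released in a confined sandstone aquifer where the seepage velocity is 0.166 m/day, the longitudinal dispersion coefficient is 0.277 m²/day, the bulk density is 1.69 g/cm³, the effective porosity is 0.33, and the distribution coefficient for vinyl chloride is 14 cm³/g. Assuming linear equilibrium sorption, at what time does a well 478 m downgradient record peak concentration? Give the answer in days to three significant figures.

Retardation factor R = 1 + ρ_b·K_d/n = 1 + 1.69 × 14/0.33 = 72.70.
Sorption retards both mechanisms: v_R = v/R = 0.002283 m/day, D_R = D/R = 0.003810 m²/day.
Peak time from v_R²t² + 2D_R t − x² = 0: t = (√(D_R² + v_R²x²) − D_R)/v_R².
√(D_R² + v_R²x²) = √(0.003810² + 0.002283² × 478²) = 1.091; v_R² = 5.212e-06.
t = (1.091 − 0.003810)/5.212e-06 = 209000 days.

209000 days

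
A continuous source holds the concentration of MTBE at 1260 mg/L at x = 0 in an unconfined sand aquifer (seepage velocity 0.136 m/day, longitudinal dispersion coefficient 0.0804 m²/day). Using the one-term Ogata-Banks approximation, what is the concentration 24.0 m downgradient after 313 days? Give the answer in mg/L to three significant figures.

1250 mg/L

For a continuous step input, C/C₀ ≈ ½·erfc((x−vt)/(2√(Dt))).
vt = 0.136 × 313 = 42.568 m and 2√(Dt) = 2√(0.0804 × 313) = 10.03 m.
Argument (x−vt)/(2√(Dt)) = (24.0 − 42.568)/10.03 = -1.851; ½·erfc(-1.851) = 0.9956.
C = 1260 × 0.9956 = 1250 mg/L.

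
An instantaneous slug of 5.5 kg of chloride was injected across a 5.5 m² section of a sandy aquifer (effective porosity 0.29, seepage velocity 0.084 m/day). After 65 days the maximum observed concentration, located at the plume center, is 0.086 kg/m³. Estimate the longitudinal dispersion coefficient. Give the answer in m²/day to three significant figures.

At the plume center C_max = M/(n_e·A·√(4πDt)), so D = M²/(4πt·(n_e·A·C_max)²).
n_e·A·C_max = 0.29 × 5.5 × 0.086 = 0.1372 kg/m.
D = 5.5²/(4π × 65 × 0.1372²) = 1.97 m²/day.

1.97 m²/day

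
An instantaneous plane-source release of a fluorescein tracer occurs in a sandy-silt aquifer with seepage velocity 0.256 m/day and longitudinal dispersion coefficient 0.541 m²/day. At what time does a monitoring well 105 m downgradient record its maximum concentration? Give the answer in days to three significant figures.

For the 1D instantaneous-source solution, setting ∂C/∂t = 0 at fixed x gives v²t² + 2Dt − x² = 0, so t = (√(D² + v²x²) − D)/v².
√(D² + v²x²) = √(0.541² + 0.256² × 105²) = 26.89; v² = 0.065536.
t = (26.89 − 0.541)/0.065536 = 402 days (vs. the pure-advection estimate x/v = 410 d).

402 days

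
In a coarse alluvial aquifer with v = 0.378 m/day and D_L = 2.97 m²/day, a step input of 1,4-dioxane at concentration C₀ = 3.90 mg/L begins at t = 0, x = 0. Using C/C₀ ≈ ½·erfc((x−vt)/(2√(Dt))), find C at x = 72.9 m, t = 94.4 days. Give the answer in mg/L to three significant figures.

0.226 mg/L

For a continuous step input, C/C₀ ≈ ½·erfc((x−vt)/(2√(Dt))).
vt = 0.378 × 94.4 = 35.6832 m and 2√(Dt) = 2√(2.97 × 94.4) = 33.49 m.
Argument (x−vt)/(2√(Dt)) = (72.9 − 35.6832)/33.49 = 1.111; ½·erfc(1.111) = 0.05807.
C = 3.90 × 0.05807 = 0.226 mg/L.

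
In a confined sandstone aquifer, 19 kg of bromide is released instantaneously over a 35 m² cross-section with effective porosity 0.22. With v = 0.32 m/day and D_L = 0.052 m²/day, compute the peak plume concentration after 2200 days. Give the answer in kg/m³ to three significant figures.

The peak of an instantaneous 1D plume sits at x = vt; there the Gaussian factor is 1 and C_max = M/(n_e·A·√(4πDt)), where n_e·A is the pore area the mass is dissolved in.
√(4πDt) = √(4π × 0.052 × 2200) = 37.92 m, so C_max = 19/(0.22 × 35 × 37.92) = 0.0651 kg/m³.

0.0651 kg/m³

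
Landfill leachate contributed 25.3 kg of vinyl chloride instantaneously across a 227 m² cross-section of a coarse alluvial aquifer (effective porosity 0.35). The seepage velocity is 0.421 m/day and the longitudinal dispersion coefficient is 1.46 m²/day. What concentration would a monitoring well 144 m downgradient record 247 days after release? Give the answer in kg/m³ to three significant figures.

For an instantaneous plane source, C(x,t) = M/(n_e·A·√(4πDt)) · exp(−(x−vt)²/(4Dt)), with n_e·A the pore (flow) area.
Plume center vt = 0.421 × 247 = 103.987 m, so the well at 144 m is 40.013 m downgradient of the peak.
√(4πDt) = 67.32 m, giving peak height M/(n_e·A·√(4πDt)) = 25.3/(0.35 × 227 × 67.32) = 0.004730 kg/m³.
(x−vt)²/(4Dt) = (40.013)²/(4 × 1.46 × 247) = 1.110; exp(−1.110) = 0.3296.
C = 0.004730 × 0.3296 = 0.00156 kg/m³.

0.00156 kg/m³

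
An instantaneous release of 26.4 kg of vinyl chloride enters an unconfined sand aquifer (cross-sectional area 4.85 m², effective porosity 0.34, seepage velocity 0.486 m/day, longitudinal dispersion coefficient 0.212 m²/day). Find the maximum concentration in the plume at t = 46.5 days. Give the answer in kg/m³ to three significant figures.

The peak of an instantaneous 1D plume sits at x = vt; there the Gaussian factor is 1 and C_max = M/(n_e·A·√(4πDt)), where n_e·A is the pore area the mass is dissolved in.
√(4πDt) = √(4π × 0.212 × 46.5) = 11.13 m, so C_max = 26.4/(0.34 × 4.85 × 11.13) = 1.44 kg/m³.

1.44 kg/m³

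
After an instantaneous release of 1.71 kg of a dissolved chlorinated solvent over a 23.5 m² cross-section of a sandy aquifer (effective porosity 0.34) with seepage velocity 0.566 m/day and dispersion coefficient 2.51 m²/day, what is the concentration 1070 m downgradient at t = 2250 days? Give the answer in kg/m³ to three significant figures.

0.000128 kg/m³

For an instantaneous plane source, C(x,t) = M/(n_e·A·√(4πDt)) · exp(−(x−vt)²/(4Dt)), with n_e·A the pore (flow) area.
Plume center vt = 0.566 × 2250 = 1273.5 m, so the well at 1070 m is 203.5 m upgradient of the peak.
√(4πDt) = 266.4 m, giving peak height M/(n_e·A·√(4πDt)) = 1.71/(0.34 × 23.5 × 266.4) = 0.0008034 kg/m³.
(x−vt)²/(4Dt) = (-203.5)²/(4 × 2.51 × 2250) = 1.833; exp(−1.833) = 0.1599.
C = 0.0008034 × 0.1599 = 0.000128 kg/m³.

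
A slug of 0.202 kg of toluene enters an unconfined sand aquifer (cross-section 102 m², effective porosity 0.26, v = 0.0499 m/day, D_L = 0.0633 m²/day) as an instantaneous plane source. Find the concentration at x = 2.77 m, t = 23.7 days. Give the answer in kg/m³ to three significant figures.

0.00115 kg/m³

For an instantaneous plane source, C(x,t) = M/(n_e·A·√(4πDt)) · exp(−(x−vt)²/(4Dt)), with n_e·A the pore (flow) area.
Plume center vt = 0.0499 × 23.7 = 1.18263 m, so the well at 2.77 m is 1.58737 m downgradient of the peak.
√(4πDt) = 4.342 m, giving peak height M/(n_e·A·√(4πDt)) = 0.202/(0.26 × 102 × 4.342) = 0.001754 kg/m³.
(x−vt)²/(4Dt) = (1.58737)²/(4 × 0.0633 × 23.7) = 0.4199; exp(−0.4199) = 0.6571.
C = 0.001754 × 0.6571 = 0.00115 kg/m³.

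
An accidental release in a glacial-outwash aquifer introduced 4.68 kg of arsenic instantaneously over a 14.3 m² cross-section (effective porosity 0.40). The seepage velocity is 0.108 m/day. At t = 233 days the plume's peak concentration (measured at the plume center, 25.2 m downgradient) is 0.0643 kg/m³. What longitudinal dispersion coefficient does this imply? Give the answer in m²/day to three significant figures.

At the plume center C_max = M/(n_e·A·√(4πDt)), so D = M²/(4πt·(n_e·A·C_max)²).
n_e·A·C_max = 0.40 × 14.3 × 0.0643 = 0.3678 kg/m.
D = 4.68²/(4π × 233 × 0.3678²) = 0.0553 m²/day.

0.0553 m²/day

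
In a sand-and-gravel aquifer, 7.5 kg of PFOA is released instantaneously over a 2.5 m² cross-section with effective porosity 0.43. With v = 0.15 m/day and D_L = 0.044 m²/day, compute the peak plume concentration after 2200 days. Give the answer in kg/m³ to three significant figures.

The peak of an instantaneous 1D plume sits at x = vt; there the Gaussian factor is 1 and C_max = M/(n_e·A·√(4πDt)), where n_e·A is the pore area the mass is dissolved in.
√(4πDt) = √(4π × 0.044 × 2200) = 34.88 m, so C_max = 7.5/(0.43 × 2.5 × 34.88) = 0.200 kg/m³.

0.200 kg/m³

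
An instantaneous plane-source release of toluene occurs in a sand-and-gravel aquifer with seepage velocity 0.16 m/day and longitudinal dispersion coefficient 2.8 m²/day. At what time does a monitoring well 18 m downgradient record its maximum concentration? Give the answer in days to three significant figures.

47.5 days

For the 1D instantaneous-source solution, setting ∂C/∂t = 0 at fixed x gives v²t² + 2Dt − x² = 0, so t = (√(D² + v²x²) − D)/v².
√(D² + v²x²) = √(2.8² + 0.16² × 18²) = 4.017; v² = 0.0256.
t = (4.017 − 2.8)/0.0256 = 47.5 days (vs. the pure-advection estimate x/v = 112 d).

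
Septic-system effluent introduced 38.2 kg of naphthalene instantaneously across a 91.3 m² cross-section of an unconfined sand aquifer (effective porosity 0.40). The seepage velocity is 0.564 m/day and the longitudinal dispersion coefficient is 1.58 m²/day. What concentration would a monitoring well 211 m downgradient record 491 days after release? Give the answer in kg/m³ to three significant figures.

0.00261 kg/m³

For an instantaneous plane source, C(x,t) = M/(n_e·A·√(4πDt)) · exp(−(x−vt)²/(4Dt)), with n_e·A the pore (flow) area.
Plume center vt = 0.564 × 491 = 276.924 m, so the well at 211 m is 65.924 m upgradient of the peak.
√(4πDt) = 98.74 m, giving peak height M/(n_e·A·√(4πDt)) = 38.2/(0.40 × 91.3 × 98.74) = 0.01059 kg/m³.
(x−vt)²/(4Dt) = (-65.924)²/(4 × 1.58 × 491) = 1.401; exp(−1.401) = 0.2464.
C = 0.01059 × 0.2464 = 0.00261 kg/m³.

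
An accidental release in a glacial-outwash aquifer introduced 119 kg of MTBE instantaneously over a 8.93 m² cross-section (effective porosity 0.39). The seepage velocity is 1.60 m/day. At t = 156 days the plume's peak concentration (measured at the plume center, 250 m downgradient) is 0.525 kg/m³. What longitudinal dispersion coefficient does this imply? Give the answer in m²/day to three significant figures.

At the plume center C_max = M/(n_e·A·√(4πDt)), so D = M²/(4πt·(n_e·A·C_max)²).
n_e·A·C_max = 0.39 × 8.93 × 0.525 = 1.828 kg/m.
D = 119²/(4π × 156 × 1.828²) = 2.16 m²/day.

2.16 m²/day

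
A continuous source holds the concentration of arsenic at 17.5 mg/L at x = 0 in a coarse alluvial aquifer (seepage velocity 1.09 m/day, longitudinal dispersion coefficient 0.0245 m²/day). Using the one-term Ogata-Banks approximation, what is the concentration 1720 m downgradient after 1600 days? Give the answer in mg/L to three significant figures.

For a continuous step input, C/C₀ ≈ ½·erfc((x−vt)/(2√(Dt))).
vt = 1.09 × 1600 = 1744 m and 2√(Dt) = 2√(0.0245 × 1600) = 12.52 m.
Argument (x−vt)/(2√(Dt)) = (1720 − 1744)/12.52 = -1.917; ½·erfc(-1.917) = 0.9966.
C = 17.5 × 0.9966 = 17.4 mg/L.

17.4 mg/L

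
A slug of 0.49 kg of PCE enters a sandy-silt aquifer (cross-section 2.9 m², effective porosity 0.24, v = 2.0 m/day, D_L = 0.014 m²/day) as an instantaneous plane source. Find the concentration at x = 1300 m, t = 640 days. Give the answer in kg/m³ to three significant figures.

9.44e-07 kg/m³

For an instantaneous plane source, C(x,t) = M/(n_e·A·√(4πDt)) · exp(−(x−vt)²/(4Dt)), with n_e·A the pore (flow) area.
Plume center vt = 2.0 × 640 = 1280 m, so the well at 1300 m is 20 m downgradient of the peak.
√(4πDt) = 10.61 m, giving peak height M/(n_e·A·√(4πDt)) = 0.49/(0.24 × 2.9 × 10.61) = 0.06635 kg/m³.
(x−vt)²/(4Dt) = (20)²/(4 × 0.014 × 640) = 11.16; exp(−11.16) = 1.423e-05.
C = 0.06635 × 1.423e-05 = 9.44e-07 kg/m³.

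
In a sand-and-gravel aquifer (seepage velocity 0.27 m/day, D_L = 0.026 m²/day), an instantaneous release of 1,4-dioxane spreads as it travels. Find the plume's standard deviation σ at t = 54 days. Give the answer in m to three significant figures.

Dispersive spreading gives a Gaussian with σ² = 2Dt; advection only shifts the center.
σ = √(2 × 0.026 × 54) = 1.68 m.

1.68 m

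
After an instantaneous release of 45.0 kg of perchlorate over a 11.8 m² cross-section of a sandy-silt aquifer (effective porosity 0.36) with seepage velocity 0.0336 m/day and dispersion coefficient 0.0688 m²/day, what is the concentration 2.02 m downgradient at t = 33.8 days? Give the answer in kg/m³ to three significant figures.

1.80 kg/m³

For an instantaneous plane source, C(x,t) = M/(n_e·A·√(4πDt)) · exp(−(x−vt)²/(4Dt)), with n_e·A the pore (flow) area.
Plume center vt = 0.0336 × 33.8 = 1.13568 m, so the well at 2.02 m is 0.88432 m downgradient of the peak.
√(4πDt) = 5.406 m, giving peak height M/(n_e·A·√(4πDt)) = 45.0/(0.36 × 11.8 × 5.406) = 1.960 kg/m³.
(x−vt)²/(4Dt) = (0.88432)²/(4 × 0.0688 × 33.8) = 0.08407; exp(−0.08407) = 0.9194.
C = 1.960 × 0.9194 = 1.80 kg/m³.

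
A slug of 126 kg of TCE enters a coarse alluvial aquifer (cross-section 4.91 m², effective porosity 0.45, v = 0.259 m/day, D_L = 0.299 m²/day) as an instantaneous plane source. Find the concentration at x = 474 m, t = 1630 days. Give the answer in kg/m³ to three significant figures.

0.184 kg/m³

For an instantaneous plane source, C(x,t) = M/(n_e·A·√(4πDt)) · exp(−(x−vt)²/(4Dt)), with n_e·A the pore (flow) area.
Plume center vt = 0.259 × 1630 = 422.17 m, so the well at 474 m is 51.83 m downgradient of the peak.
√(4πDt) = 78.26 m, giving peak height M/(n_e·A·√(4πDt)) = 126/(0.45 × 4.91 × 78.26) = 0.7287 kg/m³.
(x−vt)²/(4Dt) = (51.83)²/(4 × 0.299 × 1630) = 1.378; exp(−1.378) = 0.2521.
C = 0.7287 × 0.2521 = 0.184 kg/m³.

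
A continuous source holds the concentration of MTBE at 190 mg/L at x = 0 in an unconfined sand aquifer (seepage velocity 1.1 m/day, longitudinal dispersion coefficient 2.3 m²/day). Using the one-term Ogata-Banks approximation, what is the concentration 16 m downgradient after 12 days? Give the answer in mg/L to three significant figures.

67.1 mg/L

For a continuous step input, C/C₀ ≈ ½·erfc((x−vt)/(2√(Dt))).
vt = 1.1 × 12 = 13.2 m and 2√(Dt) = 2√(2.3 × 12) = 10.51 m.
Argument (x−vt)/(2√(Dt)) = (16 − 13.2)/10.51 = 0.2664; ½·erfc(0.2664) = 0.3532.
C = 190 × 0.3532 = 67.1 mg/L.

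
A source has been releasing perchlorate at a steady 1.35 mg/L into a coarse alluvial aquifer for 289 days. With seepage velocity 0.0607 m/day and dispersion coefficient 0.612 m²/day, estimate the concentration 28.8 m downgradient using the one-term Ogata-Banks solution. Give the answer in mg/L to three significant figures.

0.371 mg/L

For a continuous step input, C/C₀ ≈ ½·erfc((x−vt)/(2√(Dt))).
vt = 0.0607 × 289 = 17.5423 m and 2√(Dt) = 2√(0.612 × 289) = 26.60 m.
Argument (x−vt)/(2√(Dt)) = (28.8 − 17.5423)/26.60 = 0.4232; ½·erfc(0.4232) = 0.2748.
C = 1.35 × 0.2748 = 0.371 mg/L.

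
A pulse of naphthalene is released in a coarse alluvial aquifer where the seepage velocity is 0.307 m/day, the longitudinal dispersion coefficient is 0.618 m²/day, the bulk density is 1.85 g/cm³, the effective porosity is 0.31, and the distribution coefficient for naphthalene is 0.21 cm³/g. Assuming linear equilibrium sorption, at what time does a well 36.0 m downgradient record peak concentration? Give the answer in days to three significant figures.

Retardation factor R = 1 + ρ_b·K_d/n = 1 + 1.85 × 0.21/0.31 = 2.253.
Sorption retards both mechanisms: v_R = v/R = 0.1363 m/day, D_R = D/R = 0.2743 m²/day.
Peak time from v_R²t² + 2D_R t − x² = 0: t = (√(D_R² + v_R²x²) − D_R)/v_R².
√(D_R² + v_R²x²) = √(0.2743² + 0.1363² × 36.0²) = 4.914; v_R² = 0.01858.
t = (4.914 − 0.2743)/0.01858 = 250 days.

250 days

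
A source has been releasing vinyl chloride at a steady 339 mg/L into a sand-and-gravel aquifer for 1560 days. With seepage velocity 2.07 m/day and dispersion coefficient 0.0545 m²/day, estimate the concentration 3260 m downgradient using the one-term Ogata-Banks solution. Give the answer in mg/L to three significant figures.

For a continuous step input, C/C₀ ≈ ½·erfc((x−vt)/(2√(Dt))).
vt = 2.07 × 1560 = 3229.2 m and 2√(Dt) = 2√(0.0545 × 1560) = 18.44 m.
Argument (x−vt)/(2√(Dt)) = (3260 − 3229.2)/18.44 = 1.670; ½·erfc(1.670) = 0.009095.
C = 339 × 0.009095 = 3.08 mg/L.

3.08 mg/L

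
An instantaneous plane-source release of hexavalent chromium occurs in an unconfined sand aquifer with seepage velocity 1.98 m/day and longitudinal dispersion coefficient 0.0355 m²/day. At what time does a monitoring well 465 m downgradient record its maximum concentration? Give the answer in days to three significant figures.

For the 1D instantaneous-source solution, setting ∂C/∂t = 0 at fixed x gives v²t² + 2Dt − x² = 0, so t = (√(D² + v²x²) − D)/v².
√(D² + v²x²) = √(0.0355² + 1.98² × 465²) = 920.7; v² = 3.9204.
t = (920.7 − 0.0355)/3.9204 = 235 days (vs. the pure-advection estimate x/v = 235 d).

235 days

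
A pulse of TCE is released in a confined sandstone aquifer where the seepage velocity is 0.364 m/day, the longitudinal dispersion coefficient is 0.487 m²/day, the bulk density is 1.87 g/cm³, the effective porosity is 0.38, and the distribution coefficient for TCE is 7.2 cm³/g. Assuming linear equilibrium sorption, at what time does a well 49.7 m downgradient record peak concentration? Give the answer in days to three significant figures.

Retardation factor R = 1 + ρ_b·K_d/n = 1 + 1.87 × 7.2/0.38 = 36.43.
Sorption retards both mechanisms: v_R = v/R = 0.009992 m/day, D_R = D/R = 0.01337 m²/day.
Peak time from v_R²t² + 2D_R t − x² = 0: t = (√(D_R² + v_R²x²) − D_R)/v_R².
√(D_R² + v_R²x²) = √(0.01337² + 0.009992² × 49.7²) = 0.4968; v_R² = 9.984e-05.
t = (0.4968 − 0.01337)/9.984e-05 = 4840 days.

4840 days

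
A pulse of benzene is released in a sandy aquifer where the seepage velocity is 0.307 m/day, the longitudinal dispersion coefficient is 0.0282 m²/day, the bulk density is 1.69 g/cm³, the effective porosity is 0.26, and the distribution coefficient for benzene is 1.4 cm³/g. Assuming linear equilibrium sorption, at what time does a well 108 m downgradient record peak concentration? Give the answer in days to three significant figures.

Retardation factor R = 1 + ρ_b·K_d/n = 1 + 1.69 × 1.4/0.26 = 10.10.
Sorption retards both mechanisms: v_R = v/R = 0.03040 m/day, D_R = D/R = 0.002792 m²/day.
Peak time from v_R²t² + 2D_R t − x² = 0: t = (√(D_R² + v_R²x²) − D_R)/v_R².
√(D_R² + v_R²x²) = √(0.002792² + 0.03040² × 108²) = 3.283; v_R² = 0.0009242.
t = (3.283 − 0.002792)/0.0009242 = 3550 days.

3550 days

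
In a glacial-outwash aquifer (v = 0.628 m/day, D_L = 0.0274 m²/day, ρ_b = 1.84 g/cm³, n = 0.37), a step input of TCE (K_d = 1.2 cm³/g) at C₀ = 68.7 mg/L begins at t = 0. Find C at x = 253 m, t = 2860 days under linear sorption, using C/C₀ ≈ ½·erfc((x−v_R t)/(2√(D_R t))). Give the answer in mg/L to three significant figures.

57.9 mg/L

Retardation factor R = 1 + ρ_b·K_d/n = 1 + 1.84 × 1.2/0.37 = 6.968.
Sorption retards both mechanisms: v_R = v/R = 0.09013 m/day, D_R = D/R = 0.003932 m²/day.
v_R·t = 0.09013 × 2860 = 257.7718 m; 2√(D_R t) = 6.707 m; argument = (253 − 257.7718)/6.707 = -0.7115.
C = C₀ × ½·erfc(-0.7115) = 68.7 × 0.8428 = 57.9 mg/L.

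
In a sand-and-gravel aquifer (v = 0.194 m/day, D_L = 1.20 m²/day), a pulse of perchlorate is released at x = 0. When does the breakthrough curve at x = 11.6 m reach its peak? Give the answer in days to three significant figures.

35.9 days

For the 1D instantaneous-source solution, setting ∂C/∂t = 0 at fixed x gives v²t² + 2Dt − x² = 0, so t = (√(D² + v²x²) − D)/v².
√(D² + v²x²) = √(1.20² + 0.194² × 11.6²) = 2.550; v² = 0.037636.
t = (2.550 − 1.20)/0.037636 = 35.9 days (vs. the pure-advection estimate x/v = 59.8 d).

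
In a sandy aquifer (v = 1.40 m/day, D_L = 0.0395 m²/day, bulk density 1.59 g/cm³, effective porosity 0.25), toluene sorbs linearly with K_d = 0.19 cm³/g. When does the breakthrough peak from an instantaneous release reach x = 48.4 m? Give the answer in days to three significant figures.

76.3 days

Retardation factor R = 1 + ρ_b·K_d/n = 1 + 1.59 × 0.19/0.25 = 2.208.
Sorption retards both mechanisms: v_R = v/R = 0.6341 m/day, D_R = D/R = 0.01789 m²/day.
Peak time from v_R²t² + 2D_R t − x² = 0: t = (√(D_R² + v_R²x²) − D_R)/v_R².
√(D_R² + v_R²x²) = √(0.01789² + 0.6341² × 48.4²) = 30.69; v_R² = 0.4021.
t = (30.69 − 0.01789)/0.4021 = 76.3 days.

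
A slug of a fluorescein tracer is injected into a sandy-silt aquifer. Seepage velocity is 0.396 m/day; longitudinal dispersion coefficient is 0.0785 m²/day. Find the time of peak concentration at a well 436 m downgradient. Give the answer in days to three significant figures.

For the 1D instantaneous-source solution, setting ∂C/∂t = 0 at fixed x gives v²t² + 2Dt − x² = 0, so t = (√(D² + v²x²) − D)/v².
√(D² + v²x²) = √(0.0785² + 0.396² × 436²) = 172.7; v² = 0.156816.
t = (172.7 − 0.0785)/0.156816 = 1100 days (vs. the pure-advection estimate x/v = 1100 d).

1100 days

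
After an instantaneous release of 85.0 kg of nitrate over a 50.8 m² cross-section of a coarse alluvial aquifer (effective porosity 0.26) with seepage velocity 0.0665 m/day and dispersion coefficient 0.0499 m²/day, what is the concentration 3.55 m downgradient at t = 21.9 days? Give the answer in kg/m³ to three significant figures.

For an instantaneous plane source, C(x,t) = M/(n_e·A·√(4πDt)) · exp(−(x−vt)²/(4Dt)), with n_e·A the pore (flow) area.
Plume center vt = 0.0665 × 21.9 = 1.45635 m, so the well at 3.55 m is 2.09365 m downgradient of the peak.
√(4πDt) = 3.706 m, giving peak height M/(n_e·A·√(4πDt)) = 85.0/(0.26 × 50.8 × 3.706) = 1.737 kg/m³.
(x−vt)²/(4Dt) = (2.09365)²/(4 × 0.0499 × 21.9) = 1.003; exp(−1.003) = 0.3668.
C = 1.737 × 0.3668 = 0.637 kg/m³.

0.637 kg/m³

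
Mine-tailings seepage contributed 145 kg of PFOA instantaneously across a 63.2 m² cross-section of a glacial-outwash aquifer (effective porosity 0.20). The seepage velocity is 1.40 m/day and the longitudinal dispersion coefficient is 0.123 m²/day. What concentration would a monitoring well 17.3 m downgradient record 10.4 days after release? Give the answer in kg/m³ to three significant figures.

For an instantaneous plane source, C(x,t) = M/(n_e·A·√(4πDt)) · exp(−(x−vt)²/(4Dt)), with n_e·A the pore (flow) area.
Plume center vt = 1.40 × 10.4 = 14.56 m, so the well at 17.3 m is 2.74 m downgradient of the peak.
√(4πDt) = 4.009 m, giving peak height M/(n_e·A·√(4πDt)) = 145/(0.20 × 63.2 × 4.009) = 2.861 kg/m³.
(x−vt)²/(4Dt) = (2.74)²/(4 × 0.123 × 10.4) = 1.467; exp(−1.467) = 0.2306.
C = 2.861 × 0.2306 = 0.660 kg/m³.

0.660 kg/m³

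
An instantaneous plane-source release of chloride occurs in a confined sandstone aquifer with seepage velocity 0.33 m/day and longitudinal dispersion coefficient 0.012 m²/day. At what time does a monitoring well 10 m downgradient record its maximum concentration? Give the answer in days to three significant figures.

30.2 days

For the 1D instantaneous-source solution, setting ∂C/∂t = 0 at fixed x gives v²t² + 2Dt − x² = 0, so t = (√(D² + v²x²) − D)/v².
√(D² + v²x²) = √(0.012² + 0.33² × 10²) = 3.300; v² = 0.1089.
t = (3.300 − 0.012)/0.1089 = 30.2 days (vs. the pure-advection estimate x/v = 30.3 d).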